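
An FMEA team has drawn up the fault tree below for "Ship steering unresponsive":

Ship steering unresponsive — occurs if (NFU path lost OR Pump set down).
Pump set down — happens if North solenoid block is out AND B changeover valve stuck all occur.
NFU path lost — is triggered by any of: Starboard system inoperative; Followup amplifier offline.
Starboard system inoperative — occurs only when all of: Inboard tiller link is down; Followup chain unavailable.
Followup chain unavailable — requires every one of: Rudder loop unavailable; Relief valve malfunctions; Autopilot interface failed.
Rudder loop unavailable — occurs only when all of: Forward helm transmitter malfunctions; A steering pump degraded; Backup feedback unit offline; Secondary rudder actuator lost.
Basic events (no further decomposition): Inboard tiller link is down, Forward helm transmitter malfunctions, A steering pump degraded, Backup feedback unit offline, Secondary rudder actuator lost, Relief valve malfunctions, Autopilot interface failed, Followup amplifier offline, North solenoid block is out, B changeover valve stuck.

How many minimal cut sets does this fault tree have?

3

Rudder loop unavailable [AND]: one cut set from each child combined → 1 × 1 × 1 × 1 = 1 cut set(s).
Followup chain unavailable [AND]: one cut set from each child combined → 1 × 1 × 1 = 1 cut set(s).
Starboard system inoperative [AND]: one cut set from each child combined → 1 × 1 = 1 cut set(s).
NFU path lost [OR]: union of children's cut sets → 2 cut set(s).
Pump set down [AND]: one cut set from each child combined → 1 × 1 = 1 cut set(s).
Ship steering unresponsive [OR]: union of children's cut sets → 3 cut set(s).
Minimal cut sets: {A steering pump degraded, Autopilot interface failed, Backup feedback unit offline, Forward helm transmitter malfunctions, Inboard tiller link is down, Relief valve malfunctions, Secondary rudder actuator lost}; {Followup amplifier offline}; {B changeover valve stuck, North solenoid block is out}.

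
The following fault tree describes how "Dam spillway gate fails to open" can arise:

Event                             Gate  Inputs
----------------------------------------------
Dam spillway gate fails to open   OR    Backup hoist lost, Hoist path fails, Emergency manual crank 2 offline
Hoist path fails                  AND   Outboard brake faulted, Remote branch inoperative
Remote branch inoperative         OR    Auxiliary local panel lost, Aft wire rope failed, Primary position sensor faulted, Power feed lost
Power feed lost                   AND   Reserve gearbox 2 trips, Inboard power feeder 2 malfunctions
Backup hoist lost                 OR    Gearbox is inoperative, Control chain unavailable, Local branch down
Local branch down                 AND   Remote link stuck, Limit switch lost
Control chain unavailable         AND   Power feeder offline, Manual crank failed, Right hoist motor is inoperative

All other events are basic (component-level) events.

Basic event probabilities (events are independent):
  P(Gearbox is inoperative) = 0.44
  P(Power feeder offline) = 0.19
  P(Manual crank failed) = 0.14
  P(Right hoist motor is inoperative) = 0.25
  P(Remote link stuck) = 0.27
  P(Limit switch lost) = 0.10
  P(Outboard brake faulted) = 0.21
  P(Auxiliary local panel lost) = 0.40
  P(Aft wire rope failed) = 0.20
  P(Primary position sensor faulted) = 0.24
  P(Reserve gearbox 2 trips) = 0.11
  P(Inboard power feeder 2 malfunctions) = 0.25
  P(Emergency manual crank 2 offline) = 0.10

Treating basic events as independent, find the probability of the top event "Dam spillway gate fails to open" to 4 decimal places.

0.5789

P(Control chain unavailable) [AND] = 0.19 × 0.14 × 0.25 = 0.006650
P(Local branch down) [AND] = 0.27 × 0.10 = 0.027000
P(Backup hoist lost) [OR] = 1 − (1−0.44) × (1−0.006650) × (1−0.027000) = 0.458743
P(Power feed lost) [AND] = 0.11 × 0.25 = 0.027500
P(Remote branch inoperative) [OR] = 1 − (1−0.40) × (1−0.20) × (1−0.24) × (1−0.027500) = 0.645232
P(Hoist path fails) [AND] = 0.21 × 0.645232 = 0.135499
P(Dam spillway gate fails to open) [OR] = 1 − (1−0.458743) × (1−0.135499) × (1−0.10) = 0.578875
Rounded to 4 decimal places: P(Dam spillway gate fails to open) ≈ 0.5789.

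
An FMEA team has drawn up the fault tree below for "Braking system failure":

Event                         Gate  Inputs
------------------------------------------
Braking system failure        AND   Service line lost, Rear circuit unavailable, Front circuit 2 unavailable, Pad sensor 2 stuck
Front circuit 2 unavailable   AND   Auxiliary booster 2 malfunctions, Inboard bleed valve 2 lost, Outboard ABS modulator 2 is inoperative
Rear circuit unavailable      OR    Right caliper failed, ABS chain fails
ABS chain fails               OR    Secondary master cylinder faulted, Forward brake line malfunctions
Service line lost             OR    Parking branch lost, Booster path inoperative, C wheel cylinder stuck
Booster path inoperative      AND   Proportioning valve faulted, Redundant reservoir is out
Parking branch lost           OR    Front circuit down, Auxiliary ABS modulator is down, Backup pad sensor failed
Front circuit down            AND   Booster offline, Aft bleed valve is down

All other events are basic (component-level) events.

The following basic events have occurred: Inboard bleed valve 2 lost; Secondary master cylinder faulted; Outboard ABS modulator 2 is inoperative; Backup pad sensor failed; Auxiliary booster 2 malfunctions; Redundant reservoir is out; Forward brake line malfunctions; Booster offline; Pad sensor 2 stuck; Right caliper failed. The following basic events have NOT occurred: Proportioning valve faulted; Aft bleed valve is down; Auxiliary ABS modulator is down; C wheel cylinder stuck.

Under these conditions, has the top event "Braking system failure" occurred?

Yes

Front circuit down [AND]: Booster offline=occurs, Aft bleed valve is down=not → not all inputs occur → does not occur.
Parking branch lost [OR]: Front circuit down=not, Auxiliary ABS modulator is down=not, Backup pad sensor failed=occurs → at least one input occurs → occurs.
Booster path inoperative [AND]: Proportioning valve faulted=not, Redundant reservoir is out=occurs → not all inputs occur → does not occur.
Service line lost [OR]: Parking branch lost=occurs, Booster path inoperative=not, C wheel cylinder stuck=not → at least one input occurs → occurs.
ABS chain fails [OR]: Secondary master cylinder faulted=occurs, Forward brake line malfunctions=occurs → at least one input occurs → occurs.
Rear circuit unavailable [OR]: Right caliper failed=occurs, ABS chain fails=occurs → at least one input occurs → occurs.
Front circuit 2 unavailable [AND]: Auxiliary booster 2 malfunctions=occurs, Inboard bleed valve 2 lost=occurs, Outboard ABS modulator 2 is inoperative=occurs → all inputs occur → occurs.
Braking system failure [AND]: Service line lost=occurs, Rear circuit unavailable=occurs, Front circuit 2 unavailable=occurs, Pad sensor 2 stuck=occurs → all inputs occur → occurs.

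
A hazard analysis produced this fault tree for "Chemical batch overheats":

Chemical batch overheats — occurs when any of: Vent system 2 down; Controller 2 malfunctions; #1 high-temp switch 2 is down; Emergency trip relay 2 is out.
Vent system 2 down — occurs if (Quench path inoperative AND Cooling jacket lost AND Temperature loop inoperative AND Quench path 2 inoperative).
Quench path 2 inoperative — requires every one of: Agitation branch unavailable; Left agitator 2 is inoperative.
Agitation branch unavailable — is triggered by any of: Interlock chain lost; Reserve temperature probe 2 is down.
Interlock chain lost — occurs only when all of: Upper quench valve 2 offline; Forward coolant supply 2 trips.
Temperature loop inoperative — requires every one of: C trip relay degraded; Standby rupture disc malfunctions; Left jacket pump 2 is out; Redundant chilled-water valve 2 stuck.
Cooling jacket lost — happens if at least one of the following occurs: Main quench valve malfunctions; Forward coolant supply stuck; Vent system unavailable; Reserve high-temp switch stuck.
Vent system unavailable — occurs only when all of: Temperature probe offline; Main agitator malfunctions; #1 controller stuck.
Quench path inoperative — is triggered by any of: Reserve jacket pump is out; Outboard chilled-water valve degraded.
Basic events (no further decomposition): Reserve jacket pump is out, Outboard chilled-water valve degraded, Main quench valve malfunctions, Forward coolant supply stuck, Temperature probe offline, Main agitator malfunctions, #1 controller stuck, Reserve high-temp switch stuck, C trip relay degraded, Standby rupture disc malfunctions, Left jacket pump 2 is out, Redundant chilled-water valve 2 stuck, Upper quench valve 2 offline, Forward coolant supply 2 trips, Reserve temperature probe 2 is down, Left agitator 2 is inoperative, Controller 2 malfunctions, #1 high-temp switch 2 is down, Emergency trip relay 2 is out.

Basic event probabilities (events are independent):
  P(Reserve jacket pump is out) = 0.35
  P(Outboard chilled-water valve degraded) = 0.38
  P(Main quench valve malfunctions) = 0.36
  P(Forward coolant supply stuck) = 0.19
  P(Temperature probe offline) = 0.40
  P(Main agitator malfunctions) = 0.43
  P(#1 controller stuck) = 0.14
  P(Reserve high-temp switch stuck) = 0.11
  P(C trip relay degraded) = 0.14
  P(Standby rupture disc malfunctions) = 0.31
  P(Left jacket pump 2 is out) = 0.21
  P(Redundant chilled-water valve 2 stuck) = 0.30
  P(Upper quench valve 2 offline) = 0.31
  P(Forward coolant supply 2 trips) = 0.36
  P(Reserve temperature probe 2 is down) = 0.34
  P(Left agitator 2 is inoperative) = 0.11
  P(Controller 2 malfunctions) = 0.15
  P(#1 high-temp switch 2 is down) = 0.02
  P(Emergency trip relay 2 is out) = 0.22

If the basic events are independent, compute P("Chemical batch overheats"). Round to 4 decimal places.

0.3503

P(Quench path inoperative) [OR] = 1 − (1−0.35) × (1−0.38) = 0.597000
P(Vent system unavailable) [AND] = 0.40 × 0.43 × 0.14 = 0.024080
P(Cooling jacket lost) [OR] = 1 − (1−0.36) × (1−0.19) × (1−0.024080) × (1−0.11) = 0.549734
P(Temperature loop inoperative) [AND] = 0.14 × 0.31 × 0.21 × 0.30 = 0.002734
P(Interlock chain lost) [AND] = 0.31 × 0.36 = 0.111600
P(Agitation branch unavailable) [OR] = 1 − (1−0.111600) × (1−0.34) = 0.413656
P(Quench path 2 inoperative) [AND] = 0.413656 × 0.11 = 0.045502
P(Vent system 2 down) [AND] = 0.597000 × 0.549734 × 0.002734 × 0.045502 = 0.000041
P(Chemical batch overheats) [OR] = 1 − (1−0.000041) × (1−0.15) × (1−0.02) × (1−0.22) = 0.350287
Rounded to 4 decimal places: P(Chemical batch overheats) ≈ 0.3503.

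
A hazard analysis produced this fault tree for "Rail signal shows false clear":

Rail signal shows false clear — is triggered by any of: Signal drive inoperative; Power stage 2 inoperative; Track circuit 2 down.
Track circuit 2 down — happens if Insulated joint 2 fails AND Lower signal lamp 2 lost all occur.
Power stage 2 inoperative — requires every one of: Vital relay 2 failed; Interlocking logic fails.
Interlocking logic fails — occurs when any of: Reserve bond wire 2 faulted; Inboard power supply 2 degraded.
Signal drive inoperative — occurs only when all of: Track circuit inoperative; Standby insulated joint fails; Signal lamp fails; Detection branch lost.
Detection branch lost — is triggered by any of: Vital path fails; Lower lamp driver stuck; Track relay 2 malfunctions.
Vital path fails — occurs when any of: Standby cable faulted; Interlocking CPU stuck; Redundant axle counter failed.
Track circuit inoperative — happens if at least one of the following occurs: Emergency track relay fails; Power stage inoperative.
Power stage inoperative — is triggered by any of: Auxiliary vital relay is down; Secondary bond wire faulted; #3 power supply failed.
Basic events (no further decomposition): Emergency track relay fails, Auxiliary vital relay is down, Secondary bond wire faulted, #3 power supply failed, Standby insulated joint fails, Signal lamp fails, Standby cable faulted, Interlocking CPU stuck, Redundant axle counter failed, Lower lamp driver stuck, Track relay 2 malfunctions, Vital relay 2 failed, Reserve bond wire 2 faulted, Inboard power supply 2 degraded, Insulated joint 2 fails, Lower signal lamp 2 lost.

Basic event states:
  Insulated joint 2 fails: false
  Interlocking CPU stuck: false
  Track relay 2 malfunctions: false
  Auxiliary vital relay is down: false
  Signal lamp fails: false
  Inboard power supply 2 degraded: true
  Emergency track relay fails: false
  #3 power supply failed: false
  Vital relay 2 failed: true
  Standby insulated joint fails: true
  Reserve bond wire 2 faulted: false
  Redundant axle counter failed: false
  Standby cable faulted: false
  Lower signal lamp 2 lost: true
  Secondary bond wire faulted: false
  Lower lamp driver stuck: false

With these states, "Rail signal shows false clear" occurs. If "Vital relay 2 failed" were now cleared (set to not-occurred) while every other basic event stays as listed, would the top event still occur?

No

Counterfactual: set "Vital relay 2 failed" to not occurred.
Power stage inoperative [OR]: Auxiliary vital relay is down=not, Secondary bond wire faulted=not, #3 power supply failed=not → no input occurs → does not occur.
Track circuit inoperative [OR]: Emergency track relay fails=not, Power stage inoperative=not → no input occurs → does not occur.
Vital path fails [OR]: Standby cable faulted=not, Interlocking CPU stuck=not, Redundant axle counter failed=not → no input occurs → does not occur.
Detection branch lost [OR]: Vital path fails=not, Lower lamp driver stuck=not, Track relay 2 malfunctions=not → no input occurs → does not occur.
Signal drive inoperative [AND]: Track circuit inoperative=not, Standby insulated joint fails=occurs, Signal lamp fails=not, Detection branch lost=not → not all inputs occur → does not occur.
Interlocking logic fails [OR]: Reserve bond wire 2 faulted=not, Inboard power supply 2 degraded=occurs → at least one input occurs → occurs.
Power stage 2 inoperative [AND]: Vital relay 2 failed=not, Interlocking logic fails=occurs → not all inputs occur → does not occur.
Track circuit 2 down [AND]: Insulated joint 2 fails=not, Lower signal lamp 2 lost=occurs → not all inputs occur → does not occur.
Rail signal shows false clear [OR]: Signal drive inoperative=not, Power stage 2 inoperative=not, Track circuit 2 down=not → no input occurs → does not occur.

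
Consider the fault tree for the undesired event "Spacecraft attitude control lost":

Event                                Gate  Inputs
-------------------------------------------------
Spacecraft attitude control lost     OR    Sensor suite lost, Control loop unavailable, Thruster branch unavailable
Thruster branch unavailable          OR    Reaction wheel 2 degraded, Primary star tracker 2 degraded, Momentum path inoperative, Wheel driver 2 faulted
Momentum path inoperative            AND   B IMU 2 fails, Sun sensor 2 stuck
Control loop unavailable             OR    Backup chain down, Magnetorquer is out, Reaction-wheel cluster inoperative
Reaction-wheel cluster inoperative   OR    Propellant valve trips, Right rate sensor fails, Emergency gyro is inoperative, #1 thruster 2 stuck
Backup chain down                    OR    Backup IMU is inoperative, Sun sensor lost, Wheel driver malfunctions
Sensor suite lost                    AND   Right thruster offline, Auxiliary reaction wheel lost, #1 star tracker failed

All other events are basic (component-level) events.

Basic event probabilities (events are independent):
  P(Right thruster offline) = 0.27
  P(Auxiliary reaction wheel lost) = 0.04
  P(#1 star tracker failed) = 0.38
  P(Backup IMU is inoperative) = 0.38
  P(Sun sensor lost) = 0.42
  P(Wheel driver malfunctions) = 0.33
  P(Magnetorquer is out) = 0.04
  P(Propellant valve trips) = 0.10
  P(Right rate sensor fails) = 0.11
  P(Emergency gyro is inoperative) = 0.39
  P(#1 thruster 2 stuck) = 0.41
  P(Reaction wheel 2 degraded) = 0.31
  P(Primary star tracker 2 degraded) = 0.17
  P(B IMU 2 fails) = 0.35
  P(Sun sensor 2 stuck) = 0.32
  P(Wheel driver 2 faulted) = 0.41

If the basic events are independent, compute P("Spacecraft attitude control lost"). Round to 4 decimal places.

P(Sensor suite lost) [AND] = 0.27 × 0.04 × 0.38 = 0.004104
P(Backup chain down) [OR] = 1 − (1−0.38) × (1−0.42) × (1−0.33) = 0.759068
P(Reaction-wheel cluster inoperative) [OR] = 1 − (1−0.10) × (1−0.11) × (1−0.39) × (1−0.41) = 0.711720
P(Control loop unavailable) [OR] = 1 − (1−0.759068) × (1−0.04) × (1−0.711720) = 0.933322
P(Momentum path inoperative) [AND] = 0.35 × 0.32 = 0.112000
P(Thruster branch unavailable) [OR] = 1 − (1−0.31) × (1−0.17) × (1−0.112000) × (1−0.41) = 0.699951
P(Spacecraft attitude control lost) [OR] = 1 − (1−0.004104) × (1−0.933322) × (1−0.699951) = 0.980075
Rounded to 4 decimal places: P(Spacecraft attitude control lost) ≈ 0.9801.

0.9801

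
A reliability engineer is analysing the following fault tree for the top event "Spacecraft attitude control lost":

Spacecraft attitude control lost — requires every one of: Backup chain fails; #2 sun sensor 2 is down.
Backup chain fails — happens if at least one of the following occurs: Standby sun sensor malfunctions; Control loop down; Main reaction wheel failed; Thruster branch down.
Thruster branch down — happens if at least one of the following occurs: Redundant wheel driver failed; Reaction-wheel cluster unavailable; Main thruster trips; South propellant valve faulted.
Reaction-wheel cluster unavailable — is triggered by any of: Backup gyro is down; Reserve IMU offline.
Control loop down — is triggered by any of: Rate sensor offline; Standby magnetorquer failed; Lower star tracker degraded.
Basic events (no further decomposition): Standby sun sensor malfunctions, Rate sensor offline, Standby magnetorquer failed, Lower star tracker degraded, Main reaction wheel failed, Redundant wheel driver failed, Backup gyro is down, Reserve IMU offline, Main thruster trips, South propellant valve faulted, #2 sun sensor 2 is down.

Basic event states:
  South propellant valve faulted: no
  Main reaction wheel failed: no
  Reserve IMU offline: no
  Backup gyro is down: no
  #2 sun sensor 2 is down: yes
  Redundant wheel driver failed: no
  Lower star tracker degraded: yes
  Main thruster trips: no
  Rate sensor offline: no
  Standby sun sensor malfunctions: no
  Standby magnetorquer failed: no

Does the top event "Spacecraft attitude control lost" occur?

Control loop down [OR]: Rate sensor offline=not, Standby magnetorquer failed=not, Lower star tracker degraded=occurs → at least one input occurs → occurs.
Reaction-wheel cluster unavailable [OR]: Backup gyro is down=not, Reserve IMU offline=not → no input occurs → does not occur.
Thruster branch down [OR]: Redundant wheel driver failed=not, Reaction-wheel cluster unavailable=not, Main thruster trips=not, South propellant valve faulted=not → no input occurs → does not occur.
Backup chain fails [OR]: Standby sun sensor malfunctions=not, Control loop down=occurs, Main reaction wheel failed=not, Thruster branch down=not → at least one input occurs → occurs.
Spacecraft attitude control lost [AND]: Backup chain fails=occurs, #2 sun sensor 2 is down=occurs → all inputs occur → occurs.

Yes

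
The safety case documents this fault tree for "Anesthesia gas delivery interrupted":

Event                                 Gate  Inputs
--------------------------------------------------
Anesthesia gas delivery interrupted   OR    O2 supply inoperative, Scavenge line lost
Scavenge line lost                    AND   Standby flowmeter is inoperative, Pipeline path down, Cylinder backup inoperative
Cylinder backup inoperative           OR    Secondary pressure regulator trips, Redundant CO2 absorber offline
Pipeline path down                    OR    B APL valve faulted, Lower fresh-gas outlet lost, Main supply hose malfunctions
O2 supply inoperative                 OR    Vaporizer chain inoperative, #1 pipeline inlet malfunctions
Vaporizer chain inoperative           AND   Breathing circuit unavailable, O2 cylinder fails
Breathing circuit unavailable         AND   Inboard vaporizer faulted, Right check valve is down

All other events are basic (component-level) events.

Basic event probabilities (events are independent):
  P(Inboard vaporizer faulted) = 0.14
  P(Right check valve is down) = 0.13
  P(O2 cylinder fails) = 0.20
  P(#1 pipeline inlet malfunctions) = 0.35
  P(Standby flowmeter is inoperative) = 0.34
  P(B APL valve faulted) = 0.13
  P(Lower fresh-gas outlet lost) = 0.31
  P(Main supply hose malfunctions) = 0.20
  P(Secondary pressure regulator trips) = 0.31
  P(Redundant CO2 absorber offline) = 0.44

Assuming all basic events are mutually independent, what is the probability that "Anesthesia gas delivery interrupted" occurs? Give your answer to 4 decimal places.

0.4226

P(Breathing circuit unavailable) [AND] = 0.14 × 0.13 = 0.018200
P(Vaporizer chain inoperative) [AND] = 0.018200 × 0.20 = 0.003640
P(O2 supply inoperative) [OR] = 1 − (1−0.003640) × (1−0.35) = 0.352366
P(Pipeline path down) [OR] = 1 − (1−0.13) × (1−0.31) × (1−0.20) = 0.519760
P(Cylinder backup inoperative) [OR] = 1 − (1−0.31) × (1−0.44) = 0.613600
P(Scavenge line lost) [AND] = 0.34 × 0.519760 × 0.613600 = 0.108434
P(Anesthesia gas delivery interrupted) [OR] = 1 − (1−0.352366) × (1−0.108434) = 0.422592
Rounded to 4 decimal places: P(Anesthesia gas delivery interrupted) ≈ 0.4226.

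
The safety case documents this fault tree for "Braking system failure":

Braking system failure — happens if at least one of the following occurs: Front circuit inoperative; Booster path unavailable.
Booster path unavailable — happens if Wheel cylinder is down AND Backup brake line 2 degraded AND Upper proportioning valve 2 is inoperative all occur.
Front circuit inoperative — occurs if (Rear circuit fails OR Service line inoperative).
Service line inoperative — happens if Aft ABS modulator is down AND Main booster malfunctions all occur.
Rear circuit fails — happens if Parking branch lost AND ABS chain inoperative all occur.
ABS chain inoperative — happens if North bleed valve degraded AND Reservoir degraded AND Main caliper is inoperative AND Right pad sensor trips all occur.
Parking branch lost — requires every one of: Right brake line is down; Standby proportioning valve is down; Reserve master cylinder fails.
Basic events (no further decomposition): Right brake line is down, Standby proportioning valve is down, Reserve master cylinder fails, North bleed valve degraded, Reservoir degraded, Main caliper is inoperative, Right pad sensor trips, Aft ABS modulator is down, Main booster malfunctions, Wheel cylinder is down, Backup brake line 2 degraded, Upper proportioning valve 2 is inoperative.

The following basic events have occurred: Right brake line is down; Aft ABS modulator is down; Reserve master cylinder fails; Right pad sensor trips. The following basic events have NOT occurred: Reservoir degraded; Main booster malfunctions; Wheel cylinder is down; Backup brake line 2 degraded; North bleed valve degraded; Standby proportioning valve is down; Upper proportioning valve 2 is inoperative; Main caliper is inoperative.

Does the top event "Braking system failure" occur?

Parking branch lost [AND]: Right brake line is down=occurs, Standby proportioning valve is down=not, Reserve master cylinder fails=occurs → not all inputs occur → does not occur.
ABS chain inoperative [AND]: North bleed valve degraded=not, Reservoir degraded=not, Main caliper is inoperative=not, Right pad sensor trips=occurs → not all inputs occur → does not occur.
Rear circuit fails [AND]: Parking branch lost=not, ABS chain inoperative=not → not all inputs occur → does not occur.
Service line inoperative [AND]: Aft ABS modulator is down=occurs, Main booster malfunctions=not → not all inputs occur → does not occur.
Front circuit inoperative [OR]: Rear circuit fails=not, Service line inoperative=not → no input occurs → does not occur.
Booster path unavailable [AND]: Wheel cylinder is down=not, Backup brake line 2 degraded=not, Upper proportioning valve 2 is inoperative=not → not all inputs occur → does not occur.
Braking system failure [OR]: Front circuit inoperative=not, Booster path unavailable=not → no input occurs → does not occur.

No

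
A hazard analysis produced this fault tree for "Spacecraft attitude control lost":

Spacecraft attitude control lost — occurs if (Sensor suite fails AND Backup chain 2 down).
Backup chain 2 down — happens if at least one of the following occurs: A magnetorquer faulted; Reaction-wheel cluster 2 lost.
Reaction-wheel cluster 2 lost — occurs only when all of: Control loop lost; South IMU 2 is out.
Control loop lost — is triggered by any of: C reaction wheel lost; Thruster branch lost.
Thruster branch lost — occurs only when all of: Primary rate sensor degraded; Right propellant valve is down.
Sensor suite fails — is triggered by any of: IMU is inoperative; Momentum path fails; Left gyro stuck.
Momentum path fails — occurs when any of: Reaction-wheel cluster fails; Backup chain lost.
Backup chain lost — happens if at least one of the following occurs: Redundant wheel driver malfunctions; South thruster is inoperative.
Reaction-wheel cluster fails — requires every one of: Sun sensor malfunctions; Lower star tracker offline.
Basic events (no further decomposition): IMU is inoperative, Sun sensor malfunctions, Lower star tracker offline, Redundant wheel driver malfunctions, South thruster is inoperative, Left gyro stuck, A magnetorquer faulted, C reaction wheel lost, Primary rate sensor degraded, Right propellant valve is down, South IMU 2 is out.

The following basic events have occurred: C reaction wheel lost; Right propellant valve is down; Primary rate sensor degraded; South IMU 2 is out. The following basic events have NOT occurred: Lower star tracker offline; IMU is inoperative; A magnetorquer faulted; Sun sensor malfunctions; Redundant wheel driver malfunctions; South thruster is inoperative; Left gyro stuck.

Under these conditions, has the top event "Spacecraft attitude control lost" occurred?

Reaction-wheel cluster fails [AND]: Sun sensor malfunctions=not, Lower star tracker offline=not → not all inputs occur → does not occur.
Backup chain lost [OR]: Redundant wheel driver malfunctions=not, South thruster is inoperative=not → no input occurs → does not occur.
Momentum path fails [OR]: Reaction-wheel cluster fails=not, Backup chain lost=not → no input occurs → does not occur.
Sensor suite fails [OR]: IMU is inoperative=not, Momentum path fails=not, Left gyro stuck=not → no input occurs → does not occur.
Thruster branch lost [AND]: Primary rate sensor degraded=occurs, Right propellant valve is down=occurs → all inputs occur → occurs.
Control loop lost [OR]: C reaction wheel lost=occurs, Thruster branch lost=occurs → at least one input occurs → occurs.
Reaction-wheel cluster 2 lost [AND]: Control loop lost=occurs, South IMU 2 is out=occurs → all inputs occur → occurs.
Backup chain 2 down [OR]: A magnetorquer faulted=not, Reaction-wheel cluster 2 lost=occurs → at least one input occurs → occurs.
Spacecraft attitude control lost [AND]: Sensor suite fails=not, Backup chain 2 down=occurs → not all inputs occur → does not occur.

No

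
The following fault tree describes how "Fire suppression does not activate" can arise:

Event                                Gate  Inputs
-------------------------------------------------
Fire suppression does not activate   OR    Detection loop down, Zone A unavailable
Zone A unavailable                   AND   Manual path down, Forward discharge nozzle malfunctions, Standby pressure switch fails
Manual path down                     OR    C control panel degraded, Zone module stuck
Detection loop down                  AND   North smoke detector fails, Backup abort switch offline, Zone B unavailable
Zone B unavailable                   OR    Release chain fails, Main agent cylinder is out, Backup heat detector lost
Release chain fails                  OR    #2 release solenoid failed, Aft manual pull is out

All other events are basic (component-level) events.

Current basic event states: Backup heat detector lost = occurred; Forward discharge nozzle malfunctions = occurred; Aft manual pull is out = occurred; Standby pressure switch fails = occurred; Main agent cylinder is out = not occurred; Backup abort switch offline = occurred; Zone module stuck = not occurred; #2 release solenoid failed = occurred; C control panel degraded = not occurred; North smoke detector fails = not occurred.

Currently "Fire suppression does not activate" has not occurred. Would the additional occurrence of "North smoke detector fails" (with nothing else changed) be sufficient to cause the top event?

Yes

Counterfactual: set "North smoke detector fails" to occurred.
Release chain fails [OR]: #2 release solenoid failed=occurs, Aft manual pull is out=occurs → at least one input occurs → occurs.
Zone B unavailable [OR]: Release chain fails=occurs, Main agent cylinder is out=not, Backup heat detector lost=occurs → at least one input occurs → occurs.
Detection loop down [AND]: North smoke detector fails=occurs, Backup abort switch offline=occurs, Zone B unavailable=occurs → all inputs occur → occurs.
Manual path down [OR]: C control panel degraded=not, Zone module stuck=not → no input occurs → does not occur.
Zone A unavailable [AND]: Manual path down=not, Forward discharge nozzle malfunctions=occurs, Standby pressure switch fails=occurs → not all inputs occur → does not occur.
Fire suppression does not activate [OR]: Detection loop down=occurs, Zone A unavailable=not → at least one input occurs → occurs.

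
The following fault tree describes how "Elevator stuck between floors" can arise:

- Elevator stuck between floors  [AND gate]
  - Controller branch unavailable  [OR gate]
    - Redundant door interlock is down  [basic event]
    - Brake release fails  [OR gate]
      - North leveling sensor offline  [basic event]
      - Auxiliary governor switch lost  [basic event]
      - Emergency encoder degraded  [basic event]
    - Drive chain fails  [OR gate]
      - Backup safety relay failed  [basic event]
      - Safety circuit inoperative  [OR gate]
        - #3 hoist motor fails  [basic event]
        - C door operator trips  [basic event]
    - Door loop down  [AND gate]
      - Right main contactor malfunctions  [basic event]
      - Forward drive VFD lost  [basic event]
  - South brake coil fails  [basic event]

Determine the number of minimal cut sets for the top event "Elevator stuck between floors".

Brake release fails [OR]: union of children's cut sets → 3 cut set(s).
Safety circuit inoperative [OR]: union of children's cut sets → 2 cut set(s).
Drive chain fails [OR]: union of children's cut sets → 3 cut set(s).
Door loop down [AND]: one cut set from each child combined → 1 × 1 = 1 cut set(s).
Controller branch unavailable [OR]: union of children's cut sets → 8 cut set(s).
Elevator stuck between floors [AND]: one cut set from each child combined → 8 × 1 = 8 cut set(s).
Minimal cut sets: {Redundant door interlock is down, South brake coil fails}; {North leveling sensor offline, South brake coil fails}; {Auxiliary governor switch lost, South brake coil fails}; {Emergency encoder degraded, South brake coil fails}; {Backup safety relay failed, South brake coil fails}; {#3 hoist motor fails, South brake coil fails}; {C door operator trips, South brake coil fails}; {Forward drive VFD lost, Right main contactor malfunctions, South brake coil fails}.

8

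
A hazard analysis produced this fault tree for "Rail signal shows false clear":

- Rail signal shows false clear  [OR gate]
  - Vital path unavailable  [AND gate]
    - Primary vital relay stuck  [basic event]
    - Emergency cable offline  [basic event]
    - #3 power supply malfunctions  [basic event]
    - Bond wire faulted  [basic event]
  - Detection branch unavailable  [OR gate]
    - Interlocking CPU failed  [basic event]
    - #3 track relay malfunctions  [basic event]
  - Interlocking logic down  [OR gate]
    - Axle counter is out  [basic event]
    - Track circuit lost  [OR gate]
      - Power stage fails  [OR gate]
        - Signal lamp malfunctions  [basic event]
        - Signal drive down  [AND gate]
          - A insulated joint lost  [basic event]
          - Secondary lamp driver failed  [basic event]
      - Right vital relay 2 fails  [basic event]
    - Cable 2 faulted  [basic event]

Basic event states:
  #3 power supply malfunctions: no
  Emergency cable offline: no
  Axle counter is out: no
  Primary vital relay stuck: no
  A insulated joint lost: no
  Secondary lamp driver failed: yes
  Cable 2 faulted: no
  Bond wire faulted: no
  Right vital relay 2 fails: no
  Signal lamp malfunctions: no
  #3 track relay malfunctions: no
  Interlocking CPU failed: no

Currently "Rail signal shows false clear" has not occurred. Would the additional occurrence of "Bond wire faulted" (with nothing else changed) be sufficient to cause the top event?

Counterfactual: set "Bond wire faulted" to occurred.
Vital path unavailable [AND]: Primary vital relay stuck=not, Emergency cable offline=not, #3 power supply malfunctions=not, Bond wire faulted=occurs → not all inputs occur → does not occur.
Detection branch unavailable [OR]: Interlocking CPU failed=not, #3 track relay malfunctions=not → no input occurs → does not occur.
Signal drive down [AND]: A insulated joint lost=not, Secondary lamp driver failed=occurs → not all inputs occur → does not occur.
Power stage fails [OR]: Signal lamp malfunctions=not, Signal drive down=not → no input occurs → does not occur.
Track circuit lost [OR]: Power stage fails=not, Right vital relay 2 fails=not → no input occurs → does not occur.
Interlocking logic down [OR]: Axle counter is out=not, Track circuit lost=not, Cable 2 faulted=not → no input occurs → does not occur.
Rail signal shows false clear [OR]: Vital path unavailable=not, Detection branch unavailable=not, Interlocking logic down=not → no input occurs → does not occur.

No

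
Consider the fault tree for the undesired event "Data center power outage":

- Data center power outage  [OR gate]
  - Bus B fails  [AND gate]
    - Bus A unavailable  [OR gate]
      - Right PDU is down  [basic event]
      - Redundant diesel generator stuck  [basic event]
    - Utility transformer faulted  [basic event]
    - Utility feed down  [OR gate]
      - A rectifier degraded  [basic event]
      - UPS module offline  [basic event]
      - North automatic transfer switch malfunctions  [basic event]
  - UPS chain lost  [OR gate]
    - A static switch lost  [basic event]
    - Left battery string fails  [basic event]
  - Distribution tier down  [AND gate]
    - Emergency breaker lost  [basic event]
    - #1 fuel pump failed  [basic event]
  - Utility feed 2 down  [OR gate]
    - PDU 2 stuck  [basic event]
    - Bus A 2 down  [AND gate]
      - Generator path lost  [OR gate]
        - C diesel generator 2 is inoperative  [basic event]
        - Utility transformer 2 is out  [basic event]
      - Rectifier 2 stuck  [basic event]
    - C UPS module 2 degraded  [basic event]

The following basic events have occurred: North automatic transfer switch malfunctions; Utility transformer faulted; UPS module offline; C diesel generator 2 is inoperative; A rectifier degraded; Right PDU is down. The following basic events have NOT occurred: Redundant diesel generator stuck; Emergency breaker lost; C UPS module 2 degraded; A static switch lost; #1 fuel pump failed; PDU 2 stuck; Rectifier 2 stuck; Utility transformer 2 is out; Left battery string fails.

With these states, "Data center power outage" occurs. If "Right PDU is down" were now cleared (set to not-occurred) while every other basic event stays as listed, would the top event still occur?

Counterfactual: set "Right PDU is down" to not occurred.
Bus A unavailable [OR]: Right PDU is down=not, Redundant diesel generator stuck=not → no input occurs → does not occur.
Utility feed down [OR]: A rectifier degraded=occurs, UPS module offline=occurs, North automatic transfer switch malfunctions=occurs → at least one input occurs → occurs.
Bus B fails [AND]: Bus A unavailable=not, Utility transformer faulted=occurs, Utility feed down=occurs → not all inputs occur → does not occur.
UPS chain lost [OR]: A static switch lost=not, Left battery string fails=not → no input occurs → does not occur.
Distribution tier down [AND]: Emergency breaker lost=not, #1 fuel pump failed=not → not all inputs occur → does not occur.
Generator path lost [OR]: C diesel generator 2 is inoperative=occurs, Utility transformer 2 is out=not → at least one input occurs → occurs.
Bus A 2 down [AND]: Generator path lost=occurs, Rectifier 2 stuck=not → not all inputs occur → does not occur.
Utility feed 2 down [OR]: PDU 2 stuck=not, Bus A 2 down=not, C UPS module 2 degraded=not → no input occurs → does not occur.
Data center power outage [OR]: Bus B fails=not, UPS chain lost=not, Distribution tier down=not, Utility feed 2 down=not → no input occurs → does not occur.

No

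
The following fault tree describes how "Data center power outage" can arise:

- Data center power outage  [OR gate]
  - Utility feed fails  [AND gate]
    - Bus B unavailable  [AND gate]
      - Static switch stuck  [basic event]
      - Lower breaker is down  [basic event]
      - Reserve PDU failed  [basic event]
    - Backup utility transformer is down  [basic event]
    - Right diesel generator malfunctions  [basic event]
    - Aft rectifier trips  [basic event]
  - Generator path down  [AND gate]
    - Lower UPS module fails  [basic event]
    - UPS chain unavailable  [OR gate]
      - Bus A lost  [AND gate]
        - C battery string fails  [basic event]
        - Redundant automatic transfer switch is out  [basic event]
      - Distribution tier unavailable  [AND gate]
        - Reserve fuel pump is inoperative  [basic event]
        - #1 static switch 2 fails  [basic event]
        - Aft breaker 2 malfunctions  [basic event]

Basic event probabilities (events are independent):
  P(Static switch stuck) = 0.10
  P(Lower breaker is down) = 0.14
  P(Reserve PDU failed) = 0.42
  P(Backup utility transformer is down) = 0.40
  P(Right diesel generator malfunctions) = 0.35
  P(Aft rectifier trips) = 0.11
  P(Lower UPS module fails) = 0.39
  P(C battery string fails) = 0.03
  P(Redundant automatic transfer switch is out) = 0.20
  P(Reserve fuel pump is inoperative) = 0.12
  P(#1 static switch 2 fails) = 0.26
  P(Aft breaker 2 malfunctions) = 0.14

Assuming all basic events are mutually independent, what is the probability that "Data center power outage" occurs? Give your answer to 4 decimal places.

0.0041

P(Bus B unavailable) [AND] = 0.10 × 0.14 × 0.42 = 0.005880
P(Utility feed fails) [AND] = 0.005880 × 0.40 × 0.35 × 0.11 = 0.000091
P(Bus A lost) [AND] = 0.03 × 0.20 = 0.006000
P(Distribution tier unavailable) [AND] = 0.12 × 0.26 × 0.14 = 0.004368
P(UPS chain unavailable) [OR] = 1 − (1−0.006000) × (1−0.004368) = 0.010342
P(Generator path down) [AND] = 0.39 × 0.010342 = 0.004033
P(Data center power outage) [OR] = 1 − (1−0.000091) × (1−0.004033) = 0.004124
Rounded to 4 decimal places: P(Data center power outage) ≈ 0.0041.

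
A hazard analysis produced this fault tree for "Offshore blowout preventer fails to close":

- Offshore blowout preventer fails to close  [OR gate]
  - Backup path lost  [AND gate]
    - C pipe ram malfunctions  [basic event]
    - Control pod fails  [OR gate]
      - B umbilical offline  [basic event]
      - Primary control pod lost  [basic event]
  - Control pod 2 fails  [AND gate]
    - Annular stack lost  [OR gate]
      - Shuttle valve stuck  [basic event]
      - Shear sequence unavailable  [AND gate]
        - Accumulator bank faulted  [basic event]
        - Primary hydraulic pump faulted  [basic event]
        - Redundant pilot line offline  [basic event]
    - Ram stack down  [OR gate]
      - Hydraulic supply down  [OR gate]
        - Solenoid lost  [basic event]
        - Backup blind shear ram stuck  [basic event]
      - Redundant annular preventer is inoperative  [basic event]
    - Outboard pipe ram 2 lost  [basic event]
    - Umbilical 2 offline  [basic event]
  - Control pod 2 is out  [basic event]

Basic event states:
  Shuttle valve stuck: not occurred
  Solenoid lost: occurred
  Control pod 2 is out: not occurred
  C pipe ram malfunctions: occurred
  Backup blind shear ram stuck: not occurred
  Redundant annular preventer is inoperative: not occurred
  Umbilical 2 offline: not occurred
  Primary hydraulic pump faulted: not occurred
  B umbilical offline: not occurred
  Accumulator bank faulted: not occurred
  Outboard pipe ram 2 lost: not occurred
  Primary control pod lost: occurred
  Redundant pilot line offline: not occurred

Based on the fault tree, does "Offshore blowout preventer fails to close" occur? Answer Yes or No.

Yes

Control pod fails [OR]: B umbilical offline=not, Primary control pod lost=occurs → at least one input occurs → occurs.
Backup path lost [AND]: C pipe ram malfunctions=occurs, Control pod fails=occurs → all inputs occur → occurs.
Shear sequence unavailable [AND]: Accumulator bank faulted=not, Primary hydraulic pump faulted=not, Redundant pilot line offline=not → not all inputs occur → does not occur.
Annular stack lost [OR]: Shuttle valve stuck=not, Shear sequence unavailable=not → no input occurs → does not occur.
Hydraulic supply down [OR]: Solenoid lost=occurs, Backup blind shear ram stuck=not → at least one input occurs → occurs.
Ram stack down [OR]: Hydraulic supply down=occurs, Redundant annular preventer is inoperative=not → at least one input occurs → occurs.
Control pod 2 fails [AND]: Annular stack lost=not, Ram stack down=occurs, Outboard pipe ram 2 lost=not, Umbilical 2 offline=not → not all inputs occur → does not occur.
Offshore blowout preventer fails to close [OR]: Backup path lost=occurs, Control pod 2 fails=not, Control pod 2 is out=not → at least one input occurs → occurs.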